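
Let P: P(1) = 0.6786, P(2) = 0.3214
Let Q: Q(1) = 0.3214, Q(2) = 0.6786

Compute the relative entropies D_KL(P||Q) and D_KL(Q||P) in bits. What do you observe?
D_KL(P||Q) = 0.3851 bits, D_KL(Q||P) = 0.3851 bits. The two directions give the same value here, because Q is a self-inverse relabeling of P; in general KL divergence is asymmetric.

D_KL(P||Q) = Σ P(x) log₂(P(x)/Q(x))

Computing term by term:
  P(1)·log₂(P(1)/Q(1)) = 0.6786·log₂(0.6786/0.3214) = 0.73166
  P(2)·log₂(P(2)/Q(2)) = 0.3214·log₂(0.3214/0.6786) = -0.34653

D_KL(P||Q) = 0.73166 - 0.34653 = 0.38513 ≈ 0.3851 bits

D_KL(Q||P) = Σ Q(x) log₂(Q(x)/P(x))

Computing term by term:
  Q(1)·log₂(Q(1)/P(1)) = 0.3214·log₂(0.3214/0.6786) = -0.34653
  Q(2)·log₂(Q(2)/P(2)) = 0.6786·log₂(0.6786/0.3214) = 0.73166

D_KL(Q||P) = -0.34653 + 0.73166 = 0.38513 ≈ 0.3851 bits

These ARE equal here. Q is P with outcomes relabeled (Q(1) = P(2), Q(2) = P(1)) by a relabeling that is its own inverse, so the two sums contain exactly the same terms in a different order. This is a special case — KL divergence is not symmetric in general: D_KL(P||Q) ≠ D_KL(Q||P) for most P, Q.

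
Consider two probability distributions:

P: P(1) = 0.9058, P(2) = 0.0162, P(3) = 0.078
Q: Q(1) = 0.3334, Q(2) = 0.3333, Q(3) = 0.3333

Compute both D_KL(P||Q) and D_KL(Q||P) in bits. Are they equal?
D_KL(P||Q) = 1.0720 bits, D_KL(Q||P) = 1.6717 bits. No, they are not equal.

D_KL(P||Q) = Σ P(x) log₂(P(x)/Q(x))

Computing term by term:
  P(1)·log₂(P(1)/Q(1)) = 0.9058·log₂(0.9058/0.3334) = 1.30611
  P(2)·log₂(P(2)/Q(2)) = 0.0162·log₂(0.0162/0.3333) = -0.07068
  P(3)·log₂(P(3)/Q(3)) = 0.078·log₂(0.078/0.3333) = -0.16343

D_KL(P||Q) = 1.30611 - 0.07068 - 0.16343 = 1.07200 ≈ 1.0720 bits

D_KL(Q||P) = Σ Q(x) log₂(Q(x)/P(x))

Computing term by term:
  Q(1)·log₂(Q(1)/P(1)) = 0.3334·log₂(0.3334/0.9058) = -0.48074
  Q(2)·log₂(Q(2)/P(2)) = 0.3333·log₂(0.3333/0.0162) = 1.45411
  Q(3)·log₂(Q(3)/P(3)) = 0.3333·log₂(0.3333/0.078) = 0.69836

D_KL(Q||P) = -0.48074 + 1.45411 + 0.69836 = 1.67173 ≈ 1.6717 bits

These are NOT equal (difference: 0.5997 bits). KL divergence is asymmetric: D_KL(P||Q) ≠ D_KL(Q||P) in general.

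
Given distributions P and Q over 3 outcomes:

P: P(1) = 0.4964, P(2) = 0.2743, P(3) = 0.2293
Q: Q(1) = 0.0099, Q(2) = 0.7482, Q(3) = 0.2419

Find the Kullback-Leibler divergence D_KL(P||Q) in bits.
2.3888 bits

D_KL(P||Q) = Σ P(x) log₂(P(x)/Q(x))

Computing term by term:
  P(1)·log₂(P(1)/Q(1)) = 0.4964·log₂(0.4964/0.0099) = 2.80363
  P(2)·log₂(P(2)/Q(2)) = 0.2743·log₂(0.2743/0.7482) = -0.39710
  P(3)·log₂(P(3)/Q(3)) = 0.2293·log₂(0.2293/0.2419) = -0.01770

D_KL(P||Q) = 2.80363 - 0.39710 - 0.01770 = 2.38883 ≈ 2.3888 bits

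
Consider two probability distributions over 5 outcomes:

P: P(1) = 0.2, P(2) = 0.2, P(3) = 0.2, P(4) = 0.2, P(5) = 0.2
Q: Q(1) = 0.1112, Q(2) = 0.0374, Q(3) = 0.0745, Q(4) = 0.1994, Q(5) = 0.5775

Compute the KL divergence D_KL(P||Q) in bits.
0.6330 bits

D_KL(P||Q) = Σ P(x) log₂(P(x)/Q(x))

Computing term by term:
  P(1)·log₂(P(1)/Q(1)) = 0.2·log₂(0.2/0.1112) = 0.16937
  P(2)·log₂(P(2)/Q(2)) = 0.2·log₂(0.2/0.0374) = 0.48378
  P(3)·log₂(P(3)/Q(3)) = 0.2·log₂(0.2/0.0745) = 0.28494
  P(4)·log₂(P(4)/Q(4)) = 0.2·log₂(0.2/0.1994) = 0.00087
  P(5)·log₂(P(5)/Q(5)) = 0.2·log₂(0.2/0.5775) = -0.30596

D_KL(P||Q) = 0.16937 + 0.48378 + 0.28494 + 0.00087 - 0.30596 = 0.63300 ≈ 0.6330 bits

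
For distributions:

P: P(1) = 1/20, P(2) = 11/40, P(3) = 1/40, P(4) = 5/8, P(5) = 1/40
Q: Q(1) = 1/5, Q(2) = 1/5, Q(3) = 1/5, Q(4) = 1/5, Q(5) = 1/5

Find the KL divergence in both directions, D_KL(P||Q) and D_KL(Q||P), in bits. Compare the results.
D_KL(P||Q) = 0.9038 bits, D_KL(Q||P) = 1.1793 bits. D_KL(Q||P) is larger than D_KL(P||Q) by 0.2755 bits; the two directions differ.

D_KL(P||Q) = Σ P(x) log₂(P(x)/Q(x))

Computing term by term:
  P(1)·log₂(P(1)/Q(1)) = (1/20)·log₂((1/20)/(1/5)) = -0.10000
  P(2)·log₂(P(2)/Q(2)) = (11/40)·log₂((11/40)/(1/5)) = 0.12634
  P(3)·log₂(P(3)/Q(3)) = (1/40)·log₂((1/40)/(1/5)) = -0.07500
  P(4)·log₂(P(4)/Q(4)) = (5/8)·log₂((5/8)/(1/5)) = 1.02741
  P(5)·log₂(P(5)/Q(5)) = (1/40)·log₂((1/40)/(1/5)) = -0.07500

D_KL(P||Q) = -0.10000 + 0.12634 - 0.07500 + 1.02741 - 0.07500 = 0.90375 ≈ 0.9038 bits

D_KL(Q||P) = Σ Q(x) log₂(Q(x)/P(x))

Computing term by term:
  Q(1)·log₂(Q(1)/P(1)) = (1/5)·log₂((1/5)/(1/20)) = 0.40000
  Q(2)·log₂(Q(2)/P(2)) = (1/5)·log₂((1/5)/(11/40)) = -0.09189
  Q(3)·log₂(Q(3)/P(3)) = (1/5)·log₂((1/5)/(1/40)) = 0.60000
  Q(4)·log₂(Q(4)/P(4)) = (1/5)·log₂((1/5)/(5/8)) = -0.32877
  Q(5)·log₂(Q(5)/P(5)) = (1/5)·log₂((1/5)/(1/40)) = 0.60000

D_KL(Q||P) = 0.40000 - 0.09189 + 0.60000 - 0.32877 + 0.60000 = 1.17934 ≈ 1.1793 bits

These are NOT equal (difference: 0.2755 bits). KL divergence is asymmetric: D_KL(P||Q) ≠ D_KL(Q||P) in general.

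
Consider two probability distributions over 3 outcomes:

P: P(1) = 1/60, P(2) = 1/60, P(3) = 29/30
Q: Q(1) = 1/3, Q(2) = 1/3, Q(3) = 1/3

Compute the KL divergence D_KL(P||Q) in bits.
1.3408 bits

D_KL(P||Q) = Σ P(x) log₂(P(x)/Q(x))

Computing term by term:
  P(1)·log₂(P(1)/Q(1)) = (1/60)·log₂((1/60)/(1/3)) = -0.07203
  P(2)·log₂(P(2)/Q(2)) = (1/60)·log₂((1/60)/(1/3)) = -0.07203
  P(3)·log₂(P(3)/Q(3)) = (29/30)·log₂((29/30)/(1/3)) = 1.48485

D_KL(P||Q) = -0.07203 - 0.07203 + 1.48485 = 1.34079 ≈ 1.3408 bits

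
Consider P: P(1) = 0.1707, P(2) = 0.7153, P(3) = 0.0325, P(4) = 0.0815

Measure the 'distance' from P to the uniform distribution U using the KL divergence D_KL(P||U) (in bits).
0.7634 bits

U(i) = 1/4 for all i

D_KL(P||U) = Σ P(x) log₂(P(x) / (1/4))
           = Σ P(x) log₂(P(x)) + log₂(4)
           = log₂(4) - H(P)

H(P) = -Σ P(x) log₂(P(x)):
  -P(1)·log₂(P(1)) = -(0.1707)·log₂(0.1707) = 0.43536
  -P(2)·log₂(P(2)) = -(0.7153)·log₂(0.7153) = 0.34576
  -P(3)·log₂(P(3)) = -(0.0325)·log₂(0.0325) = 0.16066
  -P(4)·log₂(P(4)) = -(0.0815)·log₂(0.0815) = 0.29479
H(P) = 0.43536 + 0.34576 + 0.16066 + 0.29479 = 1.23657 bits

log₂(4) = 2.00000 bits

D_KL(P||U) = 2.00000 - 1.23657 = 0.76343 ≈ 0.7634 bits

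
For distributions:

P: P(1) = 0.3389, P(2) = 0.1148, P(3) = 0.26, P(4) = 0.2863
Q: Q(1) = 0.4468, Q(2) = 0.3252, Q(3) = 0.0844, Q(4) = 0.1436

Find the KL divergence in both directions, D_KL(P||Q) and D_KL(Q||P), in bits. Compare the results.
D_KL(P||Q) = 0.3994 bits, D_KL(Q||P) = 0.3867 bits. D_KL(P||Q) is larger than D_KL(Q||P) by 0.0127 bits; the two directions differ.

D_KL(P||Q) = Σ P(x) log₂(P(x)/Q(x))

Computing term by term:
  P(1)·log₂(P(1)/Q(1)) = 0.3389·log₂(0.3389/0.4468) = -0.13514
  P(2)·log₂(P(2)/Q(2)) = 0.1148·log₂(0.1148/0.3252) = -0.17245
  P(3)·log₂(P(3)/Q(3)) = 0.26·log₂(0.26/0.0844) = 0.42203
  P(4)·log₂(P(4)/Q(4)) = 0.2863·log₂(0.2863/0.1436) = 0.28500

D_KL(P||Q) = -0.13514 - 0.17245 + 0.42203 + 0.28500 = 0.39944 ≈ 0.3994 bits

D_KL(Q||P) = Σ Q(x) log₂(Q(x)/P(x))

Computing term by term:
  Q(1)·log₂(Q(1)/P(1)) = 0.4468·log₂(0.4468/0.3389) = 0.17817
  Q(2)·log₂(Q(2)/P(2)) = 0.3252·log₂(0.3252/0.1148) = 0.48852
  Q(3)·log₂(Q(3)/P(3)) = 0.0844·log₂(0.0844/0.26) = -0.13700
  Q(4)·log₂(Q(4)/P(4)) = 0.1436·log₂(0.1436/0.2863) = -0.14295

D_KL(Q||P) = 0.17817 + 0.48852 - 0.13700 - 0.14295 = 0.38674 ≈ 0.3867 bits

These are NOT equal (difference: 0.0127 bits). KL divergence is asymmetric: D_KL(P||Q) ≠ D_KL(Q||P) in general.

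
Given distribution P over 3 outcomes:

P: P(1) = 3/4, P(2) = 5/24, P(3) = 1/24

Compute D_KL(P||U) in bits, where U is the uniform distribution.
0.6112 bits

U(i) = 1/3 for all i

D_KL(P||U) = Σ P(x) log₂(P(x) / (1/3))
           = Σ P(x) log₂(P(x)) + log₂(3)
           = log₂(3) - H(P)

H(P) = -Σ P(x) log₂(P(x)):
  -P(1)·log₂(P(1)) = -(3/4)·log₂(3/4) = 0.31128
  -P(2)·log₂(P(2)) = -(5/24)·log₂(5/24) = 0.47147
  -P(3)·log₂(P(3)) = -(1/24)·log₂(1/24) = 0.19104
H(P) = 0.31128 + 0.47147 + 0.19104 = 0.97379 bits

log₂(3) = 1.58496 bits

D_KL(P||U) = 1.58496 - 0.97379 = 0.61117 ≈ 0.6112 bits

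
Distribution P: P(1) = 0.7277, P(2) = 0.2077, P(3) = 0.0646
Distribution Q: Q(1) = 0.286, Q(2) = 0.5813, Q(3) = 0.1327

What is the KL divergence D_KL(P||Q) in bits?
0.6050 bits

D_KL(P||Q) = Σ P(x) log₂(P(x)/Q(x))

Computing term by term:
  P(1)·log₂(P(1)/Q(1)) = 0.7277·log₂(0.7277/0.286) = 0.98045
  P(2)·log₂(P(2)/Q(2)) = 0.2077·log₂(0.2077/0.5813) = -0.30839
  P(3)·log₂(P(3)/Q(3)) = 0.0646·log₂(0.0646/0.1327) = -0.06709

D_KL(P||Q) = 0.98045 - 0.30839 - 0.06709 = 0.60497 ≈ 0.6050 bits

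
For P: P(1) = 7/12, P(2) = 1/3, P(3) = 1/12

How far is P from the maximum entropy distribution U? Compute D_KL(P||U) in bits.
0.3043 bits

U(i) = 1/3 for all i

D_KL(P||U) = Σ P(x) log₂(P(x) / (1/3))
           = Σ P(x) log₂(P(x)) + log₂(3)
           = log₂(3) - H(P)

H(P) = -Σ P(x) log₂(P(x)):
  -P(1)·log₂(P(1)) = -(7/12)·log₂(7/12) = 0.45360
  -P(2)·log₂(P(2)) = -(1/3)·log₂(1/3) = 0.52832
  -P(3)·log₂(P(3)) = -(1/12)·log₂(1/12) = 0.29875
H(P) = 0.45360 + 0.52832 + 0.29875 = 1.28067 bits

log₂(3) = 1.58496 bits

D_KL(P||U) = 1.58496 - 1.28067 = 0.30429 ≈ 0.3043 bits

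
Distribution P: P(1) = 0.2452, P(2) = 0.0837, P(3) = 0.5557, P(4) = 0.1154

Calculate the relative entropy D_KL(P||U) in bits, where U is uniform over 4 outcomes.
0.3727 bits

U(i) = 1/4 for all i

D_KL(P||U) = Σ P(x) log₂(P(x) / (1/4))
           = Σ P(x) log₂(P(x)) + log₂(4)
           = log₂(4) - H(P)

H(P) = -Σ P(x) log₂(P(x)):
  -P(1)·log₂(P(1)) = -(0.2452)·log₂(0.2452) = 0.49726
  -P(2)·log₂(P(2)) = -(0.0837)·log₂(0.0837) = 0.29953
  -P(3)·log₂(P(3)) = -(0.5557)·log₂(0.5557) = 0.47102
  -P(4)·log₂(P(4)) = -(0.1154)·log₂(0.1154) = 0.35950
H(P) = 0.49726 + 0.29953 + 0.47102 + 0.35950 = 1.62731 bits

log₂(4) = 2.00000 bits

D_KL(P||U) = 2.00000 - 1.62731 = 0.37269 ≈ 0.3727 bits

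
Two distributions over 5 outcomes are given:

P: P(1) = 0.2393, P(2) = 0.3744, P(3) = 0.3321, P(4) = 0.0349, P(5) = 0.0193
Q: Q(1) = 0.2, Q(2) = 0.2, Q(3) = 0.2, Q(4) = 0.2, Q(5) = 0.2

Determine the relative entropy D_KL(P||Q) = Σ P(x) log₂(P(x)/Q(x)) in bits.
0.4906 bits

D_KL(P||Q) = Σ P(x) log₂(P(x)/Q(x))

Computing term by term:
  P(1)·log₂(P(1)/Q(1)) = 0.2393·log₂(0.2393/0.2) = 0.06194
  P(2)·log₂(P(2)/Q(2)) = 0.3744·log₂(0.3744/0.2) = 0.33867
  P(3)·log₂(P(3)/Q(3)) = 0.3321·log₂(0.3321/0.2) = 0.24297
  P(4)·log₂(P(4)/Q(4)) = 0.0349·log₂(0.0349/0.2) = -0.08790
  P(5)·log₂(P(5)/Q(5)) = 0.0193·log₂(0.0193/0.2) = -0.06511

D_KL(P||Q) = 0.06194 + 0.33867 + 0.24297 - 0.08790 - 0.06511 = 0.49057 ≈ 0.4906 bits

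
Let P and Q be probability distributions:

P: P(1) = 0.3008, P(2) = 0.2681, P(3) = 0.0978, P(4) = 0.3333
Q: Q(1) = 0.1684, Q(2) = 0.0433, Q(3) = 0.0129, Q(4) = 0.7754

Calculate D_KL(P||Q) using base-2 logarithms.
0.8368 bits

D_KL(P||Q) = Σ P(x) log₂(P(x)/Q(x))

Computing term by term:
  P(1)·log₂(P(1)/Q(1)) = 0.3008·log₂(0.3008/0.1684) = 0.25174
  P(2)·log₂(P(2)/Q(2)) = 0.2681·log₂(0.2681/0.0433) = 0.70519
  P(3)·log₂(P(3)/Q(3)) = 0.0978·log₂(0.0978/0.0129) = 0.28582
  P(4)·log₂(P(4)/Q(4)) = 0.3333·log₂(0.3333/0.7754) = -0.40600

D_KL(P||Q) = 0.25174 + 0.70519 + 0.28582 - 0.40600 = 0.83675 ≈ 0.8368 bits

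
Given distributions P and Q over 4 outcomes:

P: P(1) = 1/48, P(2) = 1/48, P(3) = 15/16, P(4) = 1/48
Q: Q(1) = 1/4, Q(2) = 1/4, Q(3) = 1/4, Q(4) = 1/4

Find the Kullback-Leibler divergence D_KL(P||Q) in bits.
1.5636 bits

D_KL(P||Q) = Σ P(x) log₂(P(x)/Q(x))

Computing term by term:
  P(1)·log₂(P(1)/Q(1)) = (1/48)·log₂((1/48)/(1/4)) = -0.07469
  P(2)·log₂(P(2)/Q(2)) = (1/48)·log₂((1/48)/(1/4)) = -0.07469
  P(3)·log₂(P(3)/Q(3)) = (15/16)·log₂((15/16)/(1/4)) = 1.78771
  P(4)·log₂(P(4)/Q(4)) = (1/48)·log₂((1/48)/(1/4)) = -0.07469

D_KL(P||Q) = -0.07469 - 0.07469 + 1.78771 - 0.07469 = 1.56364 ≈ 1.5636 bits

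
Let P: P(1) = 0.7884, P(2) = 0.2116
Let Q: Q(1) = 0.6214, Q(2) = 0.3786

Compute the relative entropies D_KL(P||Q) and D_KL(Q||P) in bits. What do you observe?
D_KL(P||Q) = 0.0931 bits, D_KL(Q||P) = 0.1044 bits. The two directions give different values (D_KL(Q||P) exceeds D_KL(P||Q) by 0.0113 bits): KL divergence is asymmetric.

D_KL(P||Q) = Σ P(x) log₂(P(x)/Q(x))

Computing term by term:
  P(1)·log₂(P(1)/Q(1)) = 0.7884·log₂(0.7884/0.6214) = 0.27074
  P(2)·log₂(P(2)/Q(2)) = 0.2116·log₂(0.2116/0.3786) = -0.17760

D_KL(P||Q) = 0.27074 - 0.17760 = 0.09314 ≈ 0.0931 bits

D_KL(Q||P) = Σ Q(x) log₂(Q(x)/P(x))

Computing term by term:
  Q(1)·log₂(Q(1)/P(1)) = 0.6214·log₂(0.6214/0.7884) = -0.21339
  Q(2)·log₂(Q(2)/P(2)) = 0.3786·log₂(0.3786/0.2116) = 0.31777

D_KL(Q||P) = -0.21339 + 0.31777 = 0.10438 ≈ 0.1044 bits

These are NOT equal (difference: 0.0113 bits). KL divergence is asymmetric: D_KL(P||Q) ≠ D_KL(Q||P) in general.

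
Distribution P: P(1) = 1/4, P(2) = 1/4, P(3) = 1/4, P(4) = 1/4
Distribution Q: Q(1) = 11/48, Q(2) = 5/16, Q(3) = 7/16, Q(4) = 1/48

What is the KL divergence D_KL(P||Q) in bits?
0.6453 bits

D_KL(P||Q) = Σ P(x) log₂(P(x)/Q(x))

Computing term by term:
  P(1)·log₂(P(1)/Q(1)) = (1/4)·log₂((1/4)/(11/48)) = 0.03138
  P(2)·log₂(P(2)/Q(2)) = (1/4)·log₂((1/4)/(5/16)) = -0.08048
  P(3)·log₂(P(3)/Q(3)) = (1/4)·log₂((1/4)/(7/16)) = -0.20184
  P(4)·log₂(P(4)/Q(4)) = (1/4)·log₂((1/4)/(1/48)) = 0.89624

D_KL(P||Q) = 0.03138 - 0.08048 - 0.20184 + 0.89624 = 0.64530 ≈ 0.6453 bits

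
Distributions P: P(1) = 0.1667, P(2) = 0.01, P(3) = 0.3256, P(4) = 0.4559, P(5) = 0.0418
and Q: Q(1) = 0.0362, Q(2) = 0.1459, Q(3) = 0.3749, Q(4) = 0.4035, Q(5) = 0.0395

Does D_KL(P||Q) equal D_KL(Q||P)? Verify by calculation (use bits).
D_KL(P||Q) = 0.3461 bits, D_KL(Q||P) = 0.4864 bits. No — D_KL(P||Q) ≠ D_KL(Q||P) for this pair.

D_KL(P||Q) = Σ P(x) log₂(P(x)/Q(x))

Computing term by term:
  P(1)·log₂(P(1)/Q(1)) = 0.1667·log₂(0.1667/0.0362) = 0.36727
  P(2)·log₂(P(2)/Q(2)) = 0.01·log₂(0.01/0.1459) = -0.03867
  P(3)·log₂(P(3)/Q(3)) = 0.3256·log₂(0.3256/0.3749) = -0.06623
  P(4)·log₂(P(4)/Q(4)) = 0.4559·log₂(0.4559/0.4035) = 0.08031
  P(5)·log₂(P(5)/Q(5)) = 0.0418·log₂(0.0418/0.0395) = 0.00341

D_KL(P||Q) = 0.36727 - 0.03867 - 0.06623 + 0.08031 + 0.00341 = 0.34609 ≈ 0.3461 bits

D_KL(Q||P) = Σ Q(x) log₂(Q(x)/P(x))

Computing term by term:
  Q(1)·log₂(Q(1)/P(1)) = 0.0362·log₂(0.0362/0.1667) = -0.07976
  Q(2)·log₂(Q(2)/P(2)) = 0.1459·log₂(0.1459/0.01) = 0.56418
  Q(3)·log₂(Q(3)/P(3)) = 0.3749·log₂(0.3749/0.3256) = 0.07626
  Q(4)·log₂(Q(4)/P(4)) = 0.4035·log₂(0.4035/0.4559) = -0.07108
  Q(5)·log₂(Q(5)/P(5)) = 0.0395·log₂(0.0395/0.0418) = -0.00323

D_KL(Q||P) = -0.07976 + 0.56418 + 0.07626 - 0.07108 - 0.00323 = 0.48637 ≈ 0.4864 bits

These are NOT equal (difference: 0.1403 bits). KL divergence is asymmetric: D_KL(P||Q) ≠ D_KL(Q||P) in general.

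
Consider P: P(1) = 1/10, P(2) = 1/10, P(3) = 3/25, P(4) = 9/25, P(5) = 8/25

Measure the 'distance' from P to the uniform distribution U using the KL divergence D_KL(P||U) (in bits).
0.2338 bits

U(i) = 1/5 for all i

D_KL(P||U) = Σ P(x) log₂(P(x) / (1/5))
           = Σ P(x) log₂(P(x)) + log₂(5)
           = log₂(5) - H(P)

H(P) = -Σ P(x) log₂(P(x)):
  -P(1)·log₂(P(1)) = -(1/10)·log₂(1/10) = 0.33219
  -P(2)·log₂(P(2)) = -(1/10)·log₂(1/10) = 0.33219
  -P(3)·log₂(P(3)) = -(3/25)·log₂(3/25) = 0.36707
  -P(4)·log₂(P(4)) = -(9/25)·log₂(9/25) = 0.53062
  -P(5)·log₂(P(5)) = -(8/25)·log₂(8/25) = 0.52603
H(P) = 0.33219 + 0.33219 + 0.36707 + 0.53062 + 0.52603 = 2.08810 bits

log₂(5) = 2.32193 bits

D_KL(P||U) = 2.32193 - 2.08810 = 0.23383 ≈ 0.2338 bits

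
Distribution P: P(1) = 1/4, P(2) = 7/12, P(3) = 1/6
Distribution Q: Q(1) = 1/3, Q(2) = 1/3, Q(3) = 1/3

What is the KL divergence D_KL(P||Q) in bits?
0.2005 bits

D_KL(P||Q) = Σ P(x) log₂(P(x)/Q(x))

Computing term by term:
  P(1)·log₂(P(1)/Q(1)) = (1/4)·log₂((1/4)/(1/3)) = -0.10376
  P(2)·log₂(P(2)/Q(2)) = (7/12)·log₂((7/12)/(1/3)) = 0.47096
  P(3)·log₂(P(3)/Q(3)) = (1/6)·log₂((1/6)/(1/3)) = -0.16667

D_KL(P||Q) = -0.10376 + 0.47096 - 0.16667 = 0.20053 ≈ 0.2005 bits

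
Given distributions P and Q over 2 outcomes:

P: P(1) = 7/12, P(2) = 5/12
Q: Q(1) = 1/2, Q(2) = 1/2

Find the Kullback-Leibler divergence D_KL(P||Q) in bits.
0.0201 bits

D_KL(P||Q) = Σ P(x) log₂(P(x)/Q(x))

Computing term by term:
  P(1)·log₂(P(1)/Q(1)) = (7/12)·log₂((7/12)/(1/2)) = 0.12973
  P(2)·log₂(P(2)/Q(2)) = (5/12)·log₂((5/12)/(1/2)) = -0.10960

D_KL(P||Q) = 0.12973 - 0.10960 = 0.02013 ≈ 0.0201 bits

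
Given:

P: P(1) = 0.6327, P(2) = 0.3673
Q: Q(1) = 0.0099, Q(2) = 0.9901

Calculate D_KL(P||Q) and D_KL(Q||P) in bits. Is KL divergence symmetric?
D_KL(P||Q) = 3.2694 bits, D_KL(Q||P) = 1.3571 bits. No, KL divergence is not symmetric.

D_KL(P||Q) = Σ P(x) log₂(P(x)/Q(x))

Computing term by term:
  P(1)·log₂(P(1)/Q(1)) = 0.6327·log₂(0.6327/0.0099) = 3.79490
  P(2)·log₂(P(2)/Q(2)) = 0.3673·log₂(0.3673/0.9901) = -0.52547

D_KL(P||Q) = 3.79490 - 0.52547 = 3.26943 ≈ 3.2694 bits

D_KL(Q||P) = Σ Q(x) log₂(Q(x)/P(x))

Computing term by term:
  Q(1)·log₂(Q(1)/P(1)) = 0.0099·log₂(0.0099/0.6327) = -0.05938
  Q(2)·log₂(Q(2)/P(2)) = 0.9901·log₂(0.9901/0.3673) = 1.41645

D_KL(Q||P) = -0.05938 + 1.41645 = 1.35707 ≈ 1.3571 bits

These are NOT equal (difference: 1.9123 bits). KL divergence is asymmetric: D_KL(P||Q) ≠ D_KL(Q||P) in general.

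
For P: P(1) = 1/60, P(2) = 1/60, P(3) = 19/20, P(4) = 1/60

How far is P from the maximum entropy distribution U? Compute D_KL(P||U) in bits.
1.6344 bits

U(i) = 1/4 for all i

D_KL(P||U) = Σ P(x) log₂(P(x) / (1/4))
           = Σ P(x) log₂(P(x)) + log₂(4)
           = log₂(4) - H(P)

H(P) = -Σ P(x) log₂(P(x)):
  -P(1)·log₂(P(1)) = -(1/60)·log₂(1/60) = 0.09845
  -P(2)·log₂(P(2)) = -(1/60)·log₂(1/60) = 0.09845
  -P(3)·log₂(P(3)) = -(19/20)·log₂(19/20) = 0.07030
  -P(4)·log₂(P(4)) = -(1/60)·log₂(1/60) = 0.09845
H(P) = 0.09845 + 0.09845 + 0.07030 + 0.09845 = 0.36565 bits

log₂(4) = 2.00000 bits

D_KL(P||U) = 2.00000 - 0.36565 = 1.63435 ≈ 1.6344 bits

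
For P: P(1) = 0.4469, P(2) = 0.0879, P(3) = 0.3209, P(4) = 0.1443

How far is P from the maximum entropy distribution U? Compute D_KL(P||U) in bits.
0.2431 bits

U(i) = 1/4 for all i

D_KL(P||U) = Σ P(x) log₂(P(x) / (1/4))
           = Σ P(x) log₂(P(x)) + log₂(4)
           = log₂(4) - H(P)

H(P) = -Σ P(x) log₂(P(x)):
  -P(1)·log₂(P(1)) = -(0.4469)·log₂(0.4469) = 0.51929
  -P(2)·log₂(P(2)) = -(0.0879)·log₂(0.0879) = 0.30835
  -P(3)·log₂(P(3)) = -(0.3209)·log₂(0.3209) = 0.52621
  -P(4)·log₂(P(4)) = -(0.1443)·log₂(0.1443) = 0.40301
H(P) = 0.51929 + 0.30835 + 0.52621 + 0.40301 = 1.75686 bits

log₂(4) = 2.00000 bits

D_KL(P||U) = 2.00000 - 1.75686 = 0.24314 ≈ 0.2431 bits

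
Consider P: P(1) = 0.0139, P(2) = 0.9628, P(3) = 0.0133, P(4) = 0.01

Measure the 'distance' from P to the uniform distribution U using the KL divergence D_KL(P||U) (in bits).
1.7123 bits

U(i) = 1/4 for all i

D_KL(P||U) = Σ P(x) log₂(P(x) / (1/4))
           = Σ P(x) log₂(P(x)) + log₂(4)
           = log₂(4) - H(P)

H(P) = -Σ P(x) log₂(P(x)):
  -P(1)·log₂(P(1)) = -(0.0139)·log₂(0.0139) = 0.08575
  -P(2)·log₂(P(2)) = -(0.9628)·log₂(0.9628) = 0.05266
  -P(3)·log₂(P(3)) = -(0.0133)·log₂(0.0133) = 0.08289
  -P(4)·log₂(P(4)) = -(0.01)·log₂(0.01) = 0.06644
H(P) = 0.08575 + 0.05266 + 0.08289 + 0.06644 = 0.28774 bits

log₂(4) = 2.00000 bits

D_KL(P||U) = 2.00000 - 0.28774 = 1.71226 ≈ 1.7123 bits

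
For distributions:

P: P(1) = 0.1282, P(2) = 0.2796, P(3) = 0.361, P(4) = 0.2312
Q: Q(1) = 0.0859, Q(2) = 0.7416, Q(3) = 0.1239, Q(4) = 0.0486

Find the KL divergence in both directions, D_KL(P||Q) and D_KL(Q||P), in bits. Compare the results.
D_KL(P||Q) = 0.7578 bits, D_KL(Q||P) = 0.6935 bits. D_KL(P||Q) is larger than D_KL(Q||P) by 0.0643 bits; the two directions differ.

D_KL(P||Q) = Σ P(x) log₂(P(x)/Q(x))

Computing term by term:
  P(1)·log₂(P(1)/Q(1)) = 0.1282·log₂(0.1282/0.0859) = 0.07406
  P(2)·log₂(P(2)/Q(2)) = 0.2796·log₂(0.2796/0.7416) = -0.39347
  P(3)·log₂(P(3)/Q(3)) = 0.361·log₂(0.361/0.1239) = 0.55696
  P(4)·log₂(P(4)/Q(4)) = 0.2312·log₂(0.2312/0.0486) = 0.52023

D_KL(P||Q) = 0.07406 - 0.39347 + 0.55696 + 0.52023 = 0.75778 ≈ 0.7578 bits

D_KL(Q||P) = Σ Q(x) log₂(Q(x)/P(x))

Computing term by term:
  Q(1)·log₂(Q(1)/P(1)) = 0.0859·log₂(0.0859/0.1282) = -0.04962
  Q(2)·log₂(Q(2)/P(2)) = 0.7416·log₂(0.7416/0.2796) = 1.04364
  Q(3)·log₂(Q(3)/P(3)) = 0.1239·log₂(0.1239/0.361) = -0.19116
  Q(4)·log₂(Q(4)/P(4)) = 0.0486·log₂(0.0486/0.2312) = -0.10936

D_KL(Q||P) = -0.04962 + 1.04364 - 0.19116 - 0.10936 = 0.69350 ≈ 0.6935 bits

These are NOT equal (difference: 0.0643 bits). KL divergence is asymmetric: D_KL(P||Q) ≠ D_KL(Q||P) in general.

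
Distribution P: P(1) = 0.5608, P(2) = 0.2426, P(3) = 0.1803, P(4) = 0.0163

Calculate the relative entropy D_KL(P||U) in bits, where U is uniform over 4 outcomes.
0.4939 bits

U(i) = 1/4 for all i

D_KL(P||U) = Σ P(x) log₂(P(x) / (1/4))
           = Σ P(x) log₂(P(x)) + log₂(4)
           = log₂(4) - H(P)

H(P) = -Σ P(x) log₂(P(x)):
  -P(1)·log₂(P(1)) = -(0.5608)·log₂(0.5608) = 0.46795
  -P(2)·log₂(P(2)) = -(0.2426)·log₂(0.2426) = 0.49572
  -P(3)·log₂(P(3)) = -(0.1803)·log₂(0.1803) = 0.44562
  -P(4)·log₂(P(4)) = -(0.0163)·log₂(0.0163) = 0.09681
H(P) = 0.46795 + 0.49572 + 0.44562 + 0.09681 = 1.50610 bits

log₂(4) = 2.00000 bits

D_KL(P||U) = 2.00000 - 1.50610 = 0.49390 ≈ 0.4939 bits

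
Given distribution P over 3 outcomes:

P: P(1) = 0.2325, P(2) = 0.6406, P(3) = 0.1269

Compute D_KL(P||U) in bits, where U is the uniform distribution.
0.3061 bits

U(i) = 1/3 for all i

D_KL(P||U) = Σ P(x) log₂(P(x) / (1/3))
           = Σ P(x) log₂(P(x)) + log₂(3)
           = log₂(3) - H(P)

H(P) = -Σ P(x) log₂(P(x)):
  -P(1)·log₂(P(1)) = -(0.2325)·log₂(0.2325) = 0.48934
  -P(2)·log₂(P(2)) = -(0.6406)·log₂(0.6406) = 0.41159
  -P(3)·log₂(P(3)) = -(0.1269)·log₂(0.1269) = 0.37794
H(P) = 0.48934 + 0.41159 + 0.37794 = 1.27887 bits

log₂(3) = 1.58496 bits

D_KL(P||U) = 1.58496 - 1.27887 = 0.30609 ≈ 0.3061 bits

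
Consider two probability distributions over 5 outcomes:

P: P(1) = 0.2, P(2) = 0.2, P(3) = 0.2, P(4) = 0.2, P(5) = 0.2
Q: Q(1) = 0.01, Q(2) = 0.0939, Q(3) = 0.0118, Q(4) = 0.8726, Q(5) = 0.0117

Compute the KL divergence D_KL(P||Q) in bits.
2.2932 bits

D_KL(P||Q) = Σ P(x) log₂(P(x)/Q(x))

Computing term by term:
  P(1)·log₂(P(1)/Q(1)) = 0.2·log₂(0.2/0.01) = 0.86439
  P(2)·log₂(P(2)/Q(2)) = 0.2·log₂(0.2/0.0939) = 0.21816
  P(3)·log₂(P(3)/Q(3)) = 0.2·log₂(0.2/0.0118) = 0.81663
  P(4)·log₂(P(4)/Q(4)) = 0.2·log₂(0.2/0.8726) = -0.42506
  P(5)·log₂(P(5)/Q(5)) = 0.2·log₂(0.2/0.0117) = 0.81908

D_KL(P||Q) = 0.86439 + 0.21816 + 0.81663 - 0.42506 + 0.81908 = 2.29320 ≈ 2.2932 bits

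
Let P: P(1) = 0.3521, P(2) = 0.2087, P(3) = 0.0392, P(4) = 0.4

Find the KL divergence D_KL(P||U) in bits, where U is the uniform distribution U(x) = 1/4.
0.2860 bits

U(i) = 1/4 for all i

D_KL(P||U) = Σ P(x) log₂(P(x) / (1/4))
           = Σ P(x) log₂(P(x)) + log₂(4)
           = log₂(4) - H(P)

H(P) = -Σ P(x) log₂(P(x)):
  -P(1)·log₂(P(1)) = -(0.3521)·log₂(0.3521) = 0.53024
  -P(2)·log₂(P(2)) = -(0.2087)·log₂(0.2087) = 0.47177
  -P(3)·log₂(P(3)) = -(0.0392)·log₂(0.0392) = 0.18318
  -P(4)·log₂(P(4)) = -(0.4)·log₂(0.4) = 0.52877
H(P) = 0.53024 + 0.47177 + 0.18318 + 0.52877 = 1.71396 bits

log₂(4) = 2.00000 bits

D_KL(P||U) = 2.00000 - 1.71396 = 0.28604 ≈ 0.2860 bits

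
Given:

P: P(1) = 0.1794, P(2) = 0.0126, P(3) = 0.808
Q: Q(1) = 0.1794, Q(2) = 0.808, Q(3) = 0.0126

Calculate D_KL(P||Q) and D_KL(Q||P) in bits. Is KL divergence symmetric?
D_KL(P||Q) = 4.7747 bits, D_KL(Q||P) = 4.7747 bits. The two values coincide for this particular pair, but no — KL divergence is not symmetric in general.

D_KL(P||Q) = Σ P(x) log₂(P(x)/Q(x))

Computing term by term:
  P(1)·log₂(P(1)/Q(1)) = 0.1794·log₂(0.1794/0.1794) = 0.00000
  P(2)·log₂(P(2)/Q(2)) = 0.0126·log₂(0.0126/0.808) = -0.07564
  P(3)·log₂(P(3)/Q(3)) = 0.808·log₂(0.808/0.0126) = 4.85031

D_KL(P||Q) = 0.00000 - 0.07564 + 4.85031 = 4.77467 ≈ 4.7747 bits

D_KL(Q||P) = Σ Q(x) log₂(Q(x)/P(x))

Computing term by term:
  Q(1)·log₂(Q(1)/P(1)) = 0.1794·log₂(0.1794/0.1794) = 0.00000
  Q(2)·log₂(Q(2)/P(2)) = 0.808·log₂(0.808/0.0126) = 4.85031
  Q(3)·log₂(Q(3)/P(3)) = 0.0126·log₂(0.0126/0.808) = -0.07564

D_KL(Q||P) = 0.00000 + 4.85031 - 0.07564 = 4.77467 ≈ 4.7747 bits

These ARE equal here. Q is P with outcomes relabeled (Q(2) = P(3), Q(3) = P(2)) by a relabeling that is its own inverse, so the two sums contain exactly the same terms in a different order. This is a special case — KL divergence is not symmetric in general: D_KL(P||Q) ≠ D_KL(Q||P) for most P, Q.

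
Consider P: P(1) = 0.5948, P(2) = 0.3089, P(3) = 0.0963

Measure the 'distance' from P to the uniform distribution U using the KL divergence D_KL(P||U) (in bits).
0.2905 bits

U(i) = 1/3 for all i

D_KL(P||U) = Σ P(x) log₂(P(x) / (1/3))
           = Σ P(x) log₂(P(x)) + log₂(3)
           = log₂(3) - H(P)

H(P) = -Σ P(x) log₂(P(x)):
  -P(1)·log₂(P(1)) = -(0.5948)·log₂(0.5948) = 0.44582
  -P(2)·log₂(P(2)) = -(0.3089)·log₂(0.3089) = 0.52352
  -P(3)·log₂(P(3)) = -(0.0963)·log₂(0.0963) = 0.32514
H(P) = 0.44582 + 0.52352 + 0.32514 = 1.29448 bits

log₂(3) = 1.58496 bits

D_KL(P||U) = 1.58496 - 1.29448 = 0.29048 ≈ 0.2905 bits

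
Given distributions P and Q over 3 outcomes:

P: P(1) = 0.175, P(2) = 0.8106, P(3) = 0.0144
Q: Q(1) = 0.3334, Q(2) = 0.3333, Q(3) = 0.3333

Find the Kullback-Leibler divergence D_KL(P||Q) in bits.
0.8113 bits

D_KL(P||Q) = Σ P(x) log₂(P(x)/Q(x))

Computing term by term:
  P(1)·log₂(P(1)/Q(1)) = 0.175·log₂(0.175/0.3334) = -0.16273
  P(2)·log₂(P(2)/Q(2)) = 0.8106·log₂(0.8106/0.3333) = 1.03933
  P(3)·log₂(P(3)/Q(3)) = 0.0144·log₂(0.0144/0.3333) = -0.06527

D_KL(P||Q) = -0.16273 + 1.03933 - 0.06527 = 0.81133 ≈ 0.8113 bits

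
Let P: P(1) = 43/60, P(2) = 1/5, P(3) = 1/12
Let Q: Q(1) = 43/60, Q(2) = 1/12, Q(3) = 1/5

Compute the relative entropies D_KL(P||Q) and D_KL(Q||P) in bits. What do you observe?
D_KL(P||Q) = 0.1474 bits, D_KL(Q||P) = 0.1474 bits. The two directions give the same value here, because Q is a self-inverse relabeling of P; in general KL divergence is asymmetric.

D_KL(P||Q) = Σ P(x) log₂(P(x)/Q(x))

Computing term by term:
  P(1)·log₂(P(1)/Q(1)) = (43/60)·log₂((43/60)/(43/60)) = 0.00000
  P(2)·log₂(P(2)/Q(2)) = (1/5)·log₂((1/5)/(1/12)) = 0.25261
  P(3)·log₂(P(3)/Q(3)) = (1/12)·log₂((1/12)/(1/5)) = -0.10525

D_KL(P||Q) = 0.00000 + 0.25261 - 0.10525 = 0.14736 ≈ 0.1474 bits

D_KL(Q||P) = Σ Q(x) log₂(Q(x)/P(x))

Computing term by term:
  Q(1)·log₂(Q(1)/P(1)) = (43/60)·log₂((43/60)/(43/60)) = 0.00000
  Q(2)·log₂(Q(2)/P(2)) = (1/12)·log₂((1/12)/(1/5)) = -0.10525
  Q(3)·log₂(Q(3)/P(3)) = (1/5)·log₂((1/5)/(1/12)) = 0.25261

D_KL(Q||P) = 0.00000 - 0.10525 + 0.25261 = 0.14736 ≈ 0.1474 bits

These ARE equal here. Q is P with outcomes relabeled (Q(2) = P(3), Q(3) = P(2)) by a relabeling that is its own inverse, so the two sums contain exactly the same terms in a different order. This is a special case — KL divergence is not symmetric in general: D_KL(P||Q) ≠ D_KL(Q||P) for most P, Q.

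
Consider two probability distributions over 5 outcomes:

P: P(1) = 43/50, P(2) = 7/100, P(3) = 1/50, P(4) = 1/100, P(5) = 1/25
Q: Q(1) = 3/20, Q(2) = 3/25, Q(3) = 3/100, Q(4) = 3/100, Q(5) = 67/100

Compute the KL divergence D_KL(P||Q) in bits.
1.9220 bits

D_KL(P||Q) = Σ P(x) log₂(P(x)/Q(x))

Computing term by term:
  P(1)·log₂(P(1)/Q(1)) = (43/50)·log₂((43/50)/(3/20)) = 2.16666
  P(2)·log₂(P(2)/Q(2)) = (7/100)·log₂((7/100)/(3/25)) = -0.05443
  P(3)·log₂(P(3)/Q(3)) = (1/50)·log₂((1/50)/(3/100)) = -0.01170
  P(4)·log₂(P(4)/Q(4)) = (1/100)·log₂((1/100)/(3/100)) = -0.01585
  P(5)·log₂(P(5)/Q(5)) = (1/25)·log₂((1/25)/(67/100)) = -0.16264

D_KL(P||Q) = 2.16666 - 0.05443 - 0.01170 - 0.01585 - 0.16264 = 1.92204 ≈ 1.9220 bits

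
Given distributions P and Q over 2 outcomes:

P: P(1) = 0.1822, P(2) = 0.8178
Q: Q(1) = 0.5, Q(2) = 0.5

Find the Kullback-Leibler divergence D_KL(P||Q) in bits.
0.3151 bits

D_KL(P||Q) = Σ P(x) log₂(P(x)/Q(x))

Computing term by term:
  P(1)·log₂(P(1)/Q(1)) = 0.1822·log₂(0.1822/0.5) = -0.26536
  P(2)·log₂(P(2)/Q(2)) = 0.8178·log₂(0.8178/0.5) = 0.58049

D_KL(P||Q) = -0.26536 + 0.58049 = 0.31513 ≈ 0.3151 bits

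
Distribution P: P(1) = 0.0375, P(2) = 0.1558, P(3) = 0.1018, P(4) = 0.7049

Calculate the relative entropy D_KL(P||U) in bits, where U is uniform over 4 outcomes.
0.7133 bits

U(i) = 1/4 for all i

D_KL(P||U) = Σ P(x) log₂(P(x) / (1/4))
           = Σ P(x) log₂(P(x)) + log₂(4)
           = log₂(4) - H(P)

H(P) = -Σ P(x) log₂(P(x)):
  -P(1)·log₂(P(1)) = -(0.0375)·log₂(0.0375) = 0.17764
  -P(2)·log₂(P(2)) = -(0.1558)·log₂(0.1558) = 0.41789
  -P(3)·log₂(P(3)) = -(0.1018)·log₂(0.1018) = 0.33555
  -P(4)·log₂(P(4)) = -(0.7049)·log₂(0.7049) = 0.35563
H(P) = 0.17764 + 0.41789 + 0.33555 + 0.35563 = 1.28671 bits

log₂(4) = 2.00000 bits

D_KL(P||U) = 2.00000 - 1.28671 = 0.71329 ≈ 0.7133 bits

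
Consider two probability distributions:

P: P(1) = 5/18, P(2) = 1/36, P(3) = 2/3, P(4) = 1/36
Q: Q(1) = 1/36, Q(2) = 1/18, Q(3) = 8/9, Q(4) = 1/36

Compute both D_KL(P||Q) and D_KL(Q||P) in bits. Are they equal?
D_KL(P||Q) = 0.6183 bits, D_KL(Q||P) = 0.3322 bits. No, they are not equal.

D_KL(P||Q) = Σ P(x) log₂(P(x)/Q(x))

Computing term by term:
  P(1)·log₂(P(1)/Q(1)) = (5/18)·log₂((5/18)/(1/36)) = 0.92276
  P(2)·log₂(P(2)/Q(2)) = (1/36)·log₂((1/36)/(1/18)) = -0.02778
  P(3)·log₂(P(3)/Q(3)) = (2/3)·log₂((2/3)/(8/9)) = -0.27669
  P(4)·log₂(P(4)/Q(4)) = (1/36)·log₂((1/36)/(1/36)) = 0.00000

D_KL(P||Q) = 0.92276 - 0.02778 - 0.27669 + 0.00000 = 0.61829 ≈ 0.6183 bits

D_KL(Q||P) = Σ Q(x) log₂(Q(x)/P(x))

Computing term by term:
  Q(1)·log₂(Q(1)/P(1)) = (1/36)·log₂((1/36)/(5/18)) = -0.09228
  Q(2)·log₂(Q(2)/P(2)) = (1/18)·log₂((1/18)/(1/36)) = 0.05556
  Q(3)·log₂(Q(3)/P(3)) = (8/9)·log₂((8/9)/(2/3)) = 0.36892
  Q(4)·log₂(Q(4)/P(4)) = (1/36)·log₂((1/36)/(1/36)) = 0.00000

D_KL(Q||P) = -0.09228 + 0.05556 + 0.36892 + 0.00000 = 0.33220 ≈ 0.3322 bits

These are NOT equal (difference: 0.2861 bits). KL divergence is asymmetric: D_KL(P||Q) ≠ D_KL(Q||P) in general.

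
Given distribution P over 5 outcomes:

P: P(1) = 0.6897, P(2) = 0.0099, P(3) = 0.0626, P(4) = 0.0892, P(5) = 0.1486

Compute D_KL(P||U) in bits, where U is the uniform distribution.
0.9164 bits

U(i) = 1/5 for all i

D_KL(P||U) = Σ P(x) log₂(P(x) / (1/5))
           = Σ P(x) log₂(P(x)) + log₂(5)
           = log₂(5) - H(P)

H(P) = -Σ P(x) log₂(P(x)):
  -P(1)·log₂(P(1)) = -(0.6897)·log₂(0.6897) = 0.36965
  -P(2)·log₂(P(2)) = -(0.0099)·log₂(0.0099) = 0.06592
  -P(3)·log₂(P(3)) = -(0.0626)·log₂(0.0626) = 0.25026
  -P(4)·log₂(P(4)) = -(0.0892)·log₂(0.0892) = 0.31102
  -P(5)·log₂(P(5)) = -(0.1486)·log₂(0.1486) = 0.40872
H(P) = 0.36965 + 0.06592 + 0.25026 + 0.31102 + 0.40872 = 1.40557 bits

log₂(5) = 2.32193 bits

D_KL(P||U) = 2.32193 - 1.40557 = 0.91636 ≈ 0.9164 bits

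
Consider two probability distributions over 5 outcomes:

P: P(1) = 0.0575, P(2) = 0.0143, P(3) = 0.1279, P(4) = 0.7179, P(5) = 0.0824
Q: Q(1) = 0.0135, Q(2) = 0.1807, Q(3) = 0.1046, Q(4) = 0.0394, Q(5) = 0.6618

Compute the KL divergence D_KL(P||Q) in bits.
2.8635 bits

D_KL(P||Q) = Σ P(x) log₂(P(x)/Q(x))

Computing term by term:
  P(1)·log₂(P(1)/Q(1)) = 0.0575·log₂(0.0575/0.0135) = 0.12021
  P(2)·log₂(P(2)/Q(2)) = 0.0143·log₂(0.0143/0.1807) = -0.05233
  P(3)·log₂(P(3)/Q(3)) = 0.1279·log₂(0.1279/0.1046) = 0.03711
  P(4)·log₂(P(4)/Q(4)) = 0.7179·log₂(0.7179/0.0394) = 3.00622
  P(5)·log₂(P(5)/Q(5)) = 0.0824·log₂(0.0824/0.6618) = -0.24767

D_KL(P||Q) = 0.12021 - 0.05233 + 0.03711 + 3.00622 - 0.24767 = 2.86354 ≈ 2.8635 bits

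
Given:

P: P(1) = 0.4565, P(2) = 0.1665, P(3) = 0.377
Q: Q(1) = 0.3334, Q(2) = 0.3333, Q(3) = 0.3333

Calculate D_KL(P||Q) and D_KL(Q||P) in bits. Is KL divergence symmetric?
D_KL(P||Q) = 0.1073 bits, D_KL(Q||P) = 0.1233 bits. No, KL divergence is not symmetric.

D_KL(P||Q) = Σ P(x) log₂(P(x)/Q(x))

Computing term by term:
  P(1)·log₂(P(1)/Q(1)) = 0.4565·log₂(0.4565/0.3334) = 0.20696
  P(2)·log₂(P(2)/Q(2)) = 0.1665·log₂(0.1665/0.3333) = -0.16672
  P(3)·log₂(P(3)/Q(3)) = 0.377·log₂(0.377/0.3333) = 0.06701

D_KL(P||Q) = 0.20696 - 0.16672 + 0.06701 = 0.10725 ≈ 0.1073 bits

D_KL(Q||P) = Σ Q(x) log₂(Q(x)/P(x))

Computing term by term:
  Q(1)·log₂(Q(1)/P(1)) = 0.3334·log₂(0.3334/0.4565) = -0.15115
  Q(2)·log₂(Q(2)/P(2)) = 0.3333·log₂(0.3333/0.1665) = 0.33373
  Q(3)·log₂(Q(3)/P(3)) = 0.3333·log₂(0.3333/0.377) = -0.05924

D_KL(Q||P) = -0.15115 + 0.33373 - 0.05924 = 0.12334 ≈ 0.1233 bits

These are NOT equal (difference: 0.0160 bits). KL divergence is asymmetric: D_KL(P||Q) ≠ D_KL(Q||P) in general.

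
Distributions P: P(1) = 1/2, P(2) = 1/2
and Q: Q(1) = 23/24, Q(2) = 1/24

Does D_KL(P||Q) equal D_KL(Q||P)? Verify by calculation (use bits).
D_KL(P||Q) = 1.3232 bits, D_KL(Q||P) = 0.7501 bits. No — D_KL(P||Q) ≠ D_KL(Q||P) for this pair.

D_KL(P||Q) = Σ P(x) log₂(P(x)/Q(x))

Computing term by term:
  P(1)·log₂(P(1)/Q(1)) = (1/2)·log₂((1/2)/(23/24)) = -0.46930
  P(2)·log₂(P(2)/Q(2)) = (1/2)·log₂((1/2)/(1/24)) = 1.79248

D_KL(P||Q) = -0.46930 + 1.79248 = 1.32318 ≈ 1.3232 bits

D_KL(Q||P) = Σ Q(x) log₂(Q(x)/P(x))

Computing term by term:
  Q(1)·log₂(Q(1)/P(1)) = (23/24)·log₂((23/24)/(1/2)) = 0.89949
  Q(2)·log₂(Q(2)/P(2)) = (1/24)·log₂((1/24)/(1/2)) = -0.14937

D_KL(Q||P) = 0.89949 - 0.14937 = 0.75012 ≈ 0.7501 bits

These are NOT equal (difference: 0.5731 bits). KL divergence is asymmetric: D_KL(P||Q) ≠ D_KL(Q||P) in general.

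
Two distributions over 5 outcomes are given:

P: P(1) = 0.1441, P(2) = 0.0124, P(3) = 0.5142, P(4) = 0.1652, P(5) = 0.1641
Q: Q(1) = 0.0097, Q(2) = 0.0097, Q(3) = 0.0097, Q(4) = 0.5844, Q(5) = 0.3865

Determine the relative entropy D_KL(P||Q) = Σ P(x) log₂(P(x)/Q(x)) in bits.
3.0069 bits

D_KL(P||Q) = Σ P(x) log₂(P(x)/Q(x))

Computing term by term:
  P(1)·log₂(P(1)/Q(1)) = 0.1441·log₂(0.1441/0.0097) = 0.56097
  P(2)·log₂(P(2)/Q(2)) = 0.0124·log₂(0.0124/0.0097) = 0.00439
  P(3)·log₂(P(3)/Q(3)) = 0.5142·log₂(0.5142/0.0097) = 2.94544
  P(4)·log₂(P(4)/Q(4)) = 0.1652·log₂(0.1652/0.5844) = -0.30112
  P(5)·log₂(P(5)/Q(5)) = 0.1641·log₂(0.1641/0.3865) = -0.20281

D_KL(P||Q) = 0.56097 + 0.00439 + 2.94544 - 0.30112 - 0.20281 = 3.00687 ≈ 3.0069 bits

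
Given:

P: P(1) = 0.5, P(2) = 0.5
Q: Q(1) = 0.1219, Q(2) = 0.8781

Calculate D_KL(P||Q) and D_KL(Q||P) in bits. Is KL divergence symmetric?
D_KL(P||Q) = 0.6119 bits, D_KL(Q||P) = 0.4652 bits. No, KL divergence is not symmetric.

D_KL(P||Q) = Σ P(x) log₂(P(x)/Q(x))

Computing term by term:
  P(1)·log₂(P(1)/Q(1)) = 0.5·log₂(0.5/0.1219) = 1.01811
  P(2)·log₂(P(2)/Q(2)) = 0.5·log₂(0.5/0.8781) = -0.40623

D_KL(P||Q) = 1.01811 - 0.40623 = 0.61188 ≈ 0.6119 bits

D_KL(Q||P) = Σ Q(x) log₂(Q(x)/P(x))

Computing term by term:
  Q(1)·log₂(Q(1)/P(1)) = 0.1219·log₂(0.1219/0.5) = -0.24822
  Q(2)·log₂(Q(2)/P(2)) = 0.8781·log₂(0.8781/0.5) = 0.71342

D_KL(Q||P) = -0.24822 + 0.71342 = 0.46520 ≈ 0.4652 bits

These are NOT equal (difference: 0.1467 bits). KL divergence is asymmetric: D_KL(P||Q) ≠ D_KL(Q||P) in general.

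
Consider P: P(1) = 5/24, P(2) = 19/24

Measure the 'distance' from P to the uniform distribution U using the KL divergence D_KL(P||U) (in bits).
0.2617 bits

U(i) = 1/2 for all i

D_KL(P||U) = Σ P(x) log₂(P(x) / (1/2))
           = Σ P(x) log₂(P(x)) + log₂(2)
           = log₂(2) - H(P)

H(P) = -Σ P(x) log₂(P(x)):
  -P(1)·log₂(P(1)) = -(5/24)·log₂(5/24) = 0.47147
  -P(2)·log₂(P(2)) = -(19/24)·log₂(19/24) = 0.26682
H(P) = 0.47147 + 0.26682 = 0.73829 bits

log₂(2) = 1.00000 bits

D_KL(P||U) = 1.00000 - 0.73829 = 0.26171 ≈ 0.2617 bits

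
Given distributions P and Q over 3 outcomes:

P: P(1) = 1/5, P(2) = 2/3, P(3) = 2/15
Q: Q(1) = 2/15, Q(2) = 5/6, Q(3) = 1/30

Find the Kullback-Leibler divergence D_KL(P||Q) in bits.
0.1690 bits

D_KL(P||Q) = Σ P(x) log₂(P(x)/Q(x))

Computing term by term:
  P(1)·log₂(P(1)/Q(1)) = (1/5)·log₂((1/5)/(2/15)) = 0.11699
  P(2)·log₂(P(2)/Q(2)) = (2/3)·log₂((2/3)/(5/6)) = -0.21462
  P(3)·log₂(P(3)/Q(3)) = (2/15)·log₂((2/15)/(1/30)) = 0.26667

D_KL(P||Q) = 0.11699 - 0.21462 + 0.26667 = 0.16904 ≈ 0.1690 bits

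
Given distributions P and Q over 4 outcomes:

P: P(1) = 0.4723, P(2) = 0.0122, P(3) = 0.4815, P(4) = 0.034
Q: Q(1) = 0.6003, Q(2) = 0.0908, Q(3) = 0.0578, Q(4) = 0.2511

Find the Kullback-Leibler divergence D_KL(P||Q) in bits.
1.1758 bits

D_KL(P||Q) = Σ P(x) log₂(P(x)/Q(x))

Computing term by term:
  P(1)·log₂(P(1)/Q(1)) = 0.4723·log₂(0.4723/0.6003) = -0.16341
  P(2)·log₂(P(2)/Q(2)) = 0.0122·log₂(0.0122/0.0908) = -0.03533
  P(3)·log₂(P(3)/Q(3)) = 0.4815·log₂(0.4815/0.0578) = 1.47262
  P(4)·log₂(P(4)/Q(4)) = 0.034·log₂(0.034/0.2511) = -0.09808

D_KL(P||Q) = -0.16341 - 0.03533 + 1.47262 - 0.09808 = 1.17580 ≈ 1.1758 bits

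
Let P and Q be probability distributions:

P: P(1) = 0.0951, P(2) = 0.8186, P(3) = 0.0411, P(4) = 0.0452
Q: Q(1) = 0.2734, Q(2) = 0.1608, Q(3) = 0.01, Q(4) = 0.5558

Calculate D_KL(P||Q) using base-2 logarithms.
1.6973 bits

D_KL(P||Q) = Σ P(x) log₂(P(x)/Q(x))

Computing term by term:
  P(1)·log₂(P(1)/Q(1)) = 0.0951·log₂(0.0951/0.2734) = -0.14488
  P(2)·log₂(P(2)/Q(2)) = 0.8186·log₂(0.8186/0.1608) = 1.92198
  P(3)·log₂(P(3)/Q(3)) = 0.0411·log₂(0.0411/0.01) = 0.08381
  P(4)·log₂(P(4)/Q(4)) = 0.0452·log₂(0.0452/0.5558) = -0.16363

D_KL(P||Q) = -0.14488 + 1.92198 + 0.08381 - 0.16363 = 1.69728 ≈ 1.6973 bits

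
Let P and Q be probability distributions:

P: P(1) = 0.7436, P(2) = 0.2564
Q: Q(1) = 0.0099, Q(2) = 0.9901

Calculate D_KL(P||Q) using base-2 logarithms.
4.1336 bits

D_KL(P||Q) = Σ P(x) log₂(P(x)/Q(x))

Computing term by term:
  P(1)·log₂(P(1)/Q(1)) = 0.7436·log₂(0.7436/0.0099) = 4.63334
  P(2)·log₂(P(2)/Q(2)) = 0.2564·log₂(0.2564/0.9901) = -0.49977

D_KL(P||Q) = 4.63334 - 0.49977 = 4.13357 ≈ 4.1336 bits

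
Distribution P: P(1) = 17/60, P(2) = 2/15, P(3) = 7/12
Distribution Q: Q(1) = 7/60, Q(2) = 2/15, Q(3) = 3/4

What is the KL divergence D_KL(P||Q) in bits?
0.1512 bits

D_KL(P||Q) = Σ P(x) log₂(P(x)/Q(x))

Computing term by term:
  P(1)·log₂(P(1)/Q(1)) = (17/60)·log₂((17/60)/(7/60)) = 0.36270
  P(2)·log₂(P(2)/Q(2)) = (2/15)·log₂((2/15)/(2/15)) = 0.00000
  P(3)·log₂(P(3)/Q(3)) = (7/12)·log₂((7/12)/(3/4)) = -0.21150

D_KL(P||Q) = 0.36270 + 0.00000 - 0.21150 = 0.15120 ≈ 0.1512 bits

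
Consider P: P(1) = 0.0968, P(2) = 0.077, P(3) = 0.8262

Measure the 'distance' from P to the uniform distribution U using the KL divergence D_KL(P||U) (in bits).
0.7465 bits

U(i) = 1/3 for all i

D_KL(P||U) = Σ P(x) log₂(P(x) / (1/3))
           = Σ P(x) log₂(P(x)) + log₂(3)
           = log₂(3) - H(P)

H(P) = -Σ P(x) log₂(P(x)):
  -P(1)·log₂(P(1)) = -(0.0968)·log₂(0.0968) = 0.32610
  -P(2)·log₂(P(2)) = -(0.077)·log₂(0.077) = 0.28482
  -P(3)·log₂(P(3)) = -(0.8262)·log₂(0.8262) = 0.22757
H(P) = 0.32610 + 0.28482 + 0.22757 = 0.83849 bits

log₂(3) = 1.58496 bits

D_KL(P||U) = 1.58496 - 0.83849 = 0.74647 ≈ 0.7465 bits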